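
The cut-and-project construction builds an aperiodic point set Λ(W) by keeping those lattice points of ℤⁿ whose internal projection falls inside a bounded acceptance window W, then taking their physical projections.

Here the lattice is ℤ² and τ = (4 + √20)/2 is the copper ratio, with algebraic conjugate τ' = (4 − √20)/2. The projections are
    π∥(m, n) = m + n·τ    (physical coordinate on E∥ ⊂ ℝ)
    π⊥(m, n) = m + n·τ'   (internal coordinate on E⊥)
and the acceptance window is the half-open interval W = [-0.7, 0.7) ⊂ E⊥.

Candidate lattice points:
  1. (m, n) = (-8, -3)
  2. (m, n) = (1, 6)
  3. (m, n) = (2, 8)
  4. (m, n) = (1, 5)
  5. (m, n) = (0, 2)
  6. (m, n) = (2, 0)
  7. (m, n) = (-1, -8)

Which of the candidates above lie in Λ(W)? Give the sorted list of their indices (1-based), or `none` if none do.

2, 3, 4, 5

Compute τ' = (4−√20)/2 = -0.236068, so π⊥(m,n) = m -0.236068·n.
candidate 1: (m,n)=(-8,-3) → π∥ = -8-3·τ ≈ -20.708204, π⊥ = -8-3·τ' ≈ -7.291796 ∉ [-0.7, 0.7) ⇒ out
candidate 2: (m,n)=(1,6) → π∥ = 1+6·τ ≈ 26.416408, π⊥ = 1+6·τ' ≈ -0.416408 ∈ [-0.7, 0.7) ⇒ IN Λ
candidate 3: (m,n)=(2,8) → π∥ = 2+8·τ ≈ 35.888544, π⊥ = 2+8·τ' ≈ 0.111456 ∈ [-0.7, 0.7) ⇒ IN Λ
candidate 4: (m,n)=(1,5) → π∥ = 1+5·τ ≈ 22.180340, π⊥ = 1+5·τ' ≈ -0.180340 ∈ [-0.7, 0.7) ⇒ IN Λ
candidate 5: (m,n)=(0,2) → π∥ = 0+2·τ ≈ 8.472136, π⊥ = 0+2·τ' ≈ -0.472136 ∈ [-0.7, 0.7) ⇒ IN Λ
candidate 6: (m,n)=(2,0) → π∥ = 2+0·τ ≈ 2.000000, π⊥ = 2+0·τ' ≈ 2.000000 ∉ [-0.7, 0.7) ⇒ out
candidate 7: (m,n)=(-1,-8) → π∥ = -1-8·τ ≈ -34.888544, π⊥ = -1-8·τ' ≈ 0.888544 ∉ [-0.7, 0.7) ⇒ out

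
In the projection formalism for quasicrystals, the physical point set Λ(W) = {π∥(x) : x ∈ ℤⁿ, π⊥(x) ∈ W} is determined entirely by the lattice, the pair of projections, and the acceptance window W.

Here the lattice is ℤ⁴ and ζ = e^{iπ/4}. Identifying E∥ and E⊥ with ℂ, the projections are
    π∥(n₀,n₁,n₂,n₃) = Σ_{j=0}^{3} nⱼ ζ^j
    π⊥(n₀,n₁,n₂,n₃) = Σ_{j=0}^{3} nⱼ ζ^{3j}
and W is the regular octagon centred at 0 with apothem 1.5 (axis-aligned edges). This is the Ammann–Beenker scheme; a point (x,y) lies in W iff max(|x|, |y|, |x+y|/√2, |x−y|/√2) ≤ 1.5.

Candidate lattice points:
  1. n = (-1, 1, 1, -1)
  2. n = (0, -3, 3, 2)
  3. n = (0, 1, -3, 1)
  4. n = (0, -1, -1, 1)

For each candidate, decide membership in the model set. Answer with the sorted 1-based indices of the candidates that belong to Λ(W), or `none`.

Internal map: ζ^{3j} for j=0..3 gives (1,0), (−√2/2,√2/2), (0,−1), (√2/2,√2/2).
candidate 1: n = (-1, 1, 1, -1) → π⊥ ≈ (-2.414214, -1.000000); max(|x|,|y|,|x±y|/√2) = 2.414214 > 1.5 ⇒ ∉ W
candidate 2: n = (0, -3, 3, 2) → π⊥ ≈ (+3.535534, -3.707107); max(|x|,|y|,|x±y|/√2) = 5.121320 > 1.5 ⇒ ∉ W
candidate 3: n = (0, 1, -3, 1) → π⊥ ≈ (+0.000000, +4.414214); max(|x|,|y|,|x±y|/√2) = 4.414214 > 1.5 ⇒ ∉ W
candidate 4: n = (0, -1, -1, 1) → π⊥ ≈ (+1.414214, +1.000000); max(|x|,|y|,|x±y|/√2) = 1.707107 > 1.5 ⇒ ∉ W

none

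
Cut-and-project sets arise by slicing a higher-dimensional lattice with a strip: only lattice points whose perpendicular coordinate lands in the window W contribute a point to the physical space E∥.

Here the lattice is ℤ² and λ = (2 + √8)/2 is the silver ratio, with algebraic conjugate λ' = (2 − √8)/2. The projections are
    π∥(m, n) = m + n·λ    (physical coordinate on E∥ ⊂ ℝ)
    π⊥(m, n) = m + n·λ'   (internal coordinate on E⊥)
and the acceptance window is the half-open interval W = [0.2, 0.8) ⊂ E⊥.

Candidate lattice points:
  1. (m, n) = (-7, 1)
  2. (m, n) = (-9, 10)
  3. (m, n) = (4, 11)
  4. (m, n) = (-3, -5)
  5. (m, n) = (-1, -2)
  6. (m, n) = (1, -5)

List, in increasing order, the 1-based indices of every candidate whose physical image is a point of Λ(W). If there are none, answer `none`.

λ' = (2−√8)/2 ≈ -0.4142.
#1 (-7,1): internal coord -7 + (1)·λ' = -7.4142; -7.4142 ∉ [0.2, 0.8) → out
#2 (-9,10): internal coord -9 + (10)·λ' = -13.1421; -13.1421 ∉ [0.2, 0.8) → out
#3 (4,11): internal coord 4 + (11)·λ' = -0.5563; -0.5563 ∉ [0.2, 0.8) → out
#4 (-3,-5): internal coord -3 + (-5)·λ' = -0.9289; -0.9289 ∉ [0.2, 0.8) → out
#5 (-1,-2): internal coord -1 + (-2)·λ' = -0.1716; -0.1716 ∉ [0.2, 0.8) → out
#6 (1,-5): internal coord 1 + (-5)·λ' = +3.0711; +3.0711 ∉ [0.2, 0.8) → out

none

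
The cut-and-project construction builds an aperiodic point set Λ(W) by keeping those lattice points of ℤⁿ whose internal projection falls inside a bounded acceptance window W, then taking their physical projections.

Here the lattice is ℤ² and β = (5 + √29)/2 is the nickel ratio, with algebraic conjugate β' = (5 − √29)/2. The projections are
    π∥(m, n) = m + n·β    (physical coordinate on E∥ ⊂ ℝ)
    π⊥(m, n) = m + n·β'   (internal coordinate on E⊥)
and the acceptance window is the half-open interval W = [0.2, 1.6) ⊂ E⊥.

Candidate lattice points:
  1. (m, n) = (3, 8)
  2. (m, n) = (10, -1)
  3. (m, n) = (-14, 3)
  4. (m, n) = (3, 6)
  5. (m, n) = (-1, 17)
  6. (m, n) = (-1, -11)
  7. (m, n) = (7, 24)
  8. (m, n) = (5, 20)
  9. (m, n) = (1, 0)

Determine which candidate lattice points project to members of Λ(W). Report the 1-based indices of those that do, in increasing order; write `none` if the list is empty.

Numerically β ≈ 5.19258 and β' = −1/β ≈ -0.19258.
#1 (3,8): internal coord 3 + (8)·β' = +1.45934; +1.45934 ∈ [0.2, 1.6) → IN Λ
#2 (10,-1): internal coord 10 + (-1)·β' = +10.19258; +10.19258 ∉ [0.2, 1.6) → out
#3 (-14,3): internal coord -14 + (3)·β' = -14.57775; -14.57775 ∉ [0.2, 1.6) → out
#4 (3,6): internal coord 3 + (6)·β' = +1.84451; +1.84451 ∉ [0.2, 1.6) → out
#5 (-1,17): internal coord -1 + (17)·β' = -4.27390; -4.27390 ∉ [0.2, 1.6) → out
#6 (-1,-11): internal coord -1 + (-11)·β' = +1.11841; +1.11841 ∈ [0.2, 1.6) → IN Λ
#7 (7,24): internal coord 7 + (24)·β' = +2.37802; +2.37802 ∉ [0.2, 1.6) → out
#8 (5,20): internal coord 5 + (20)·β' = +1.14835; +1.14835 ∈ [0.2, 1.6) → IN Λ
#9 (1,0): internal coord 1 + (0)·β' = +1.00000; +1.00000 ∈ [0.2, 1.6) → IN Λ

1, 6, 8, 9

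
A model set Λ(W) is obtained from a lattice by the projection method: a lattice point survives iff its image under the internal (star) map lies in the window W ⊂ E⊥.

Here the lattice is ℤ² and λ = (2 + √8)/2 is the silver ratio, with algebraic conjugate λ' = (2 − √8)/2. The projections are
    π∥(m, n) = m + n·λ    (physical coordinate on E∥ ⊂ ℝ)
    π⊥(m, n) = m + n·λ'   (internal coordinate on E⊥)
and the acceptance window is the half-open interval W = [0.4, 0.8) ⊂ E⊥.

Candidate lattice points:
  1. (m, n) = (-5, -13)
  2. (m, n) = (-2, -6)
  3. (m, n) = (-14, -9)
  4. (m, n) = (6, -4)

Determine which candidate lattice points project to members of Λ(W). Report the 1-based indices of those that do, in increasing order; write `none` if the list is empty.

2

Compute λ' = (2−√8)/2 = -0.414214, so π⊥(m,n) = m -0.414214·n.
candidate 1: (m,n)=(-5,-13) → π∥ = -5-13·λ ≈ -36.384776, π⊥ = -5-13·λ' ≈ 0.384776 ∉ [0.4, 0.8) ⇒ out
candidate 2: (m,n)=(-2,-6) → π∥ = -2-6·λ ≈ -16.485281, π⊥ = -2-6·λ' ≈ 0.485281 ∈ [0.4, 0.8) ⇒ IN Λ
candidate 3: (m,n)=(-14,-9) → π∥ = -14-9·λ ≈ -35.727922, π⊥ = -14-9·λ' ≈ -10.272078 ∉ [0.4, 0.8) ⇒ out
candidate 4: (m,n)=(6,-4) → π∥ = 6-4·λ ≈ -3.656854, π⊥ = 6-4·λ' ≈ 7.656854 ∉ [0.4, 0.8) ⇒ out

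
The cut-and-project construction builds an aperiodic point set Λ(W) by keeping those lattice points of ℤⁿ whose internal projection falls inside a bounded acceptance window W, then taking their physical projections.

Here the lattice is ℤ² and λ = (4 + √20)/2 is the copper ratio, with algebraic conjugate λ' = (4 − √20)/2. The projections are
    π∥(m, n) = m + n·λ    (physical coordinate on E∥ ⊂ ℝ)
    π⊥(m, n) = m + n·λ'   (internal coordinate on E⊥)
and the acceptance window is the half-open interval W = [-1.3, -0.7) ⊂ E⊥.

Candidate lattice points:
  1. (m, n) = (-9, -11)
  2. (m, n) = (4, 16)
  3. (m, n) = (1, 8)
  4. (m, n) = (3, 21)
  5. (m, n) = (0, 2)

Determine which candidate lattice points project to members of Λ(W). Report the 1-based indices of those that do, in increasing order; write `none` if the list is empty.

3

Compute λ' = (4−√20)/2 = -0.23607, so π⊥(m,n) = m -0.23607·n.
candidate 1: (m,n)=(-9,-11) → π∥ = -9-11·λ ≈ -55.59675, π⊥ = -9-11·λ' ≈ -6.40325 ∉ [-1.3, -0.7) ⇒ out
candidate 2: (m,n)=(4,16) → π∥ = 4+16·λ ≈ 71.77709, π⊥ = 4+16·λ' ≈ 0.22291 ∉ [-1.3, -0.7) ⇒ out
candidate 3: (m,n)=(1,8) → π∥ = 1+8·λ ≈ 34.88854, π⊥ = 1+8·λ' ≈ -0.88854 ∈ [-1.3, -0.7) ⇒ IN Λ
candidate 4: (m,n)=(3,21) → π∥ = 3+21·λ ≈ 91.95743, π⊥ = 3+21·λ' ≈ -1.95743 ∉ [-1.3, -0.7) ⇒ out
candidate 5: (m,n)=(0,2) → π∥ = 0+2·λ ≈ 8.47214, π⊥ = 0+2·λ' ≈ -0.47214 ∉ [-1.3, -0.7) ⇒ out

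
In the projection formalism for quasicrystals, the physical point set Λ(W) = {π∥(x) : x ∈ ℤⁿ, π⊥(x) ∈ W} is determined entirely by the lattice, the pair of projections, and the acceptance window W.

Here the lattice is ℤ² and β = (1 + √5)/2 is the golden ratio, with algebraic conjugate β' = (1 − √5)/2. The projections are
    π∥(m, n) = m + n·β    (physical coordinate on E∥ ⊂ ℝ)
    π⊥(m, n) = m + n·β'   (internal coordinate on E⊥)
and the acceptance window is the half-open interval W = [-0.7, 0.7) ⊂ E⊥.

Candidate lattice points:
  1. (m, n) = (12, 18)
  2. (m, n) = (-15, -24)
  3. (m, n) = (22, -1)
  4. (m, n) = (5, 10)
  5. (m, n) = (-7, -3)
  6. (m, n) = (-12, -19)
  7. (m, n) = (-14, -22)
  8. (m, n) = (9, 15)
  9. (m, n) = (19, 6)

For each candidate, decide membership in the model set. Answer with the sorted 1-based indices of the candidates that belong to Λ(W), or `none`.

2, 6, 7, 8

β' = (1−√5)/2 ≈ -0.618034.
#1 (12,18): internal coord 12 + (18)·β' = +0.875388; +0.875388 ∉ [-0.7, 0.7) → out
#2 (-15,-24): internal coord -15 + (-24)·β' = -0.167184; -0.167184 ∈ [-0.7, 0.7) → IN Λ
#3 (22,-1): internal coord 22 + (-1)·β' = +22.618034; +22.618034 ∉ [-0.7, 0.7) → out
#4 (5,10): internal coord 5 + (10)·β' = -1.180340; -1.180340 ∉ [-0.7, 0.7) → out
#5 (-7,-3): internal coord -7 + (-3)·β' = -5.145898; -5.145898 ∉ [-0.7, 0.7) → out
#6 (-12,-19): internal coord -12 + (-19)·β' = -0.257354; -0.257354 ∈ [-0.7, 0.7) → IN Λ
#7 (-14,-22): internal coord -14 + (-22)·β' = -0.403252; -0.403252 ∈ [-0.7, 0.7) → IN Λ
#8 (9,15): internal coord 9 + (15)·β' = -0.270510; -0.270510 ∈ [-0.7, 0.7) → IN Λ
#9 (19,6): internal coord 19 + (6)·β' = +15.291796; +15.291796 ∉ [-0.7, 0.7) → out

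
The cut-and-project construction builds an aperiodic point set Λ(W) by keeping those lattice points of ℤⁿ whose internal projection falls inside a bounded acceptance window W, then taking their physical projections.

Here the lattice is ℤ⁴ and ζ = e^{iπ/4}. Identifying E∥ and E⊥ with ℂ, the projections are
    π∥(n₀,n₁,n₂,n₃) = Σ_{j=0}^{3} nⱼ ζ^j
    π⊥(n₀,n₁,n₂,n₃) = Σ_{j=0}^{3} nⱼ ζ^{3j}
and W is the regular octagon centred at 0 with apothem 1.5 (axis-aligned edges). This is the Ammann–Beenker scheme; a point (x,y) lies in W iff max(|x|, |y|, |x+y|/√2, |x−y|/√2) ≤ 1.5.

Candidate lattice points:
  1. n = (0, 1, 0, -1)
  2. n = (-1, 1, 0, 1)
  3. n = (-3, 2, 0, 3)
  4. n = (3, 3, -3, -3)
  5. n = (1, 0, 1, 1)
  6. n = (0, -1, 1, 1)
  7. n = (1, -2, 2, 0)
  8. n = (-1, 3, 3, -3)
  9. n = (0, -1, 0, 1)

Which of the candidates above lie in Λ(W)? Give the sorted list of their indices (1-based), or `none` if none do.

Internal map: ζ^{3j} for j=0..3 gives (1,0), (−√2/2,√2/2), (0,−1), (√2/2,√2/2).
candidate 1: n = (0, 1, 0, -1) → π⊥ ≈ (-1.4142, +0.0000); max(|x|,|y|,|x±y|/√2) = 1.4142 ≤ 1.5 ⇒ ∈ W
candidate 2: n = (-1, 1, 0, 1) → π⊥ ≈ (-1.0000, +1.4142); max(|x|,|y|,|x±y|/√2) = 1.7071 > 1.5 ⇒ ∉ W
candidate 3: n = (-3, 2, 0, 3) → π⊥ ≈ (-2.2929, +3.5355); max(|x|,|y|,|x±y|/√2) = 4.1213 > 1.5 ⇒ ∉ W
candidate 4: n = (3, 3, -3, -3) → π⊥ ≈ (-1.2426, +3.0000); max(|x|,|y|,|x±y|/√2) = 3.0000 > 1.5 ⇒ ∉ W
candidate 5: n = (1, 0, 1, 1) → π⊥ ≈ (+1.7071, -0.2929); max(|x|,|y|,|x±y|/√2) = 1.7071 > 1.5 ⇒ ∉ W
candidate 6: n = (0, -1, 1, 1) → π⊥ ≈ (+1.4142, -1.0000); max(|x|,|y|,|x±y|/√2) = 1.7071 > 1.5 ⇒ ∉ W
candidate 7: n = (1, -2, 2, 0) → π⊥ ≈ (+2.4142, -3.4142); max(|x|,|y|,|x±y|/√2) = 4.1213 > 1.5 ⇒ ∉ W
candidate 8: n = (-1, 3, 3, -3) → π⊥ ≈ (-5.2426, -3.0000); max(|x|,|y|,|x±y|/√2) = 5.8284 > 1.5 ⇒ ∉ W
candidate 9: n = (0, -1, 0, 1) → π⊥ ≈ (+1.4142, +0.0000); max(|x|,|y|,|x±y|/√2) = 1.4142 ≤ 1.5 ⇒ ∈ W

1, 9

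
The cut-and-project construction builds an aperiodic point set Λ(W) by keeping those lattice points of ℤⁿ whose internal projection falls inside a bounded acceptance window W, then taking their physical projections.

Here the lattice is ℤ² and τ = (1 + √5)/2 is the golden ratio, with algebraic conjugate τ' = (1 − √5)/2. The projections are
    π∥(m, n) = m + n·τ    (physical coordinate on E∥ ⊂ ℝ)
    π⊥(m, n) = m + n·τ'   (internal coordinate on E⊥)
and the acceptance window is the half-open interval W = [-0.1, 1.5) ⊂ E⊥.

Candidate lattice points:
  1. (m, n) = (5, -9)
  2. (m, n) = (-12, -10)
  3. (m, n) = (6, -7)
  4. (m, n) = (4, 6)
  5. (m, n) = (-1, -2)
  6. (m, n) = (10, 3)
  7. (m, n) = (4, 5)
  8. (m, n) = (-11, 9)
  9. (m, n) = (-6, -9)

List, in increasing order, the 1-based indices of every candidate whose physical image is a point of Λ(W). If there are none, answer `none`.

Numerically τ ≈ 1.61803 and τ' = −1/τ ≈ -0.61803.
candidate 1: (m,n)=(5,-9) → π∥ = 5-9·τ ≈ -9.56231, π⊥ = 5-9·τ' ≈ 10.56231 ∉ [-0.1, 1.5) ⇒ out
candidate 2: (m,n)=(-12,-10) → π∥ = -12-10·τ ≈ -28.18034, π⊥ = -12-10·τ' ≈ -5.81966 ∉ [-0.1, 1.5) ⇒ out
candidate 3: (m,n)=(6,-7) → π∥ = 6-7·τ ≈ -5.32624, π⊥ = 6-7·τ' ≈ 10.32624 ∉ [-0.1, 1.5) ⇒ out
candidate 4: (m,n)=(4,6) → π∥ = 4+6·τ ≈ 13.70820, π⊥ = 4+6·τ' ≈ 0.29180 ∈ [-0.1, 1.5) ⇒ IN Λ
candidate 5: (m,n)=(-1,-2) → π∥ = -1-2·τ ≈ -4.23607, π⊥ = -1-2·τ' ≈ 0.23607 ∈ [-0.1, 1.5) ⇒ IN Λ
candidate 6: (m,n)=(10,3) → π∥ = 10+3·τ ≈ 14.85410, π⊥ = 10+3·τ' ≈ 8.14590 ∉ [-0.1, 1.5) ⇒ out
candidate 7: (m,n)=(4,5) → π∥ = 4+5·τ ≈ 12.09017, π⊥ = 4+5·τ' ≈ 0.90983 ∈ [-0.1, 1.5) ⇒ IN Λ
candidate 8: (m,n)=(-11,9) → π∥ = -11+9·τ ≈ 3.56231, π⊥ = -11+9·τ' ≈ -16.56231 ∉ [-0.1, 1.5) ⇒ out
candidate 9: (m,n)=(-6,-9) → π∥ = -6-9·τ ≈ -20.56231, π⊥ = -6-9·τ' ≈ -0.43769 ∉ [-0.1, 1.5) ⇒ out

4, 5, 7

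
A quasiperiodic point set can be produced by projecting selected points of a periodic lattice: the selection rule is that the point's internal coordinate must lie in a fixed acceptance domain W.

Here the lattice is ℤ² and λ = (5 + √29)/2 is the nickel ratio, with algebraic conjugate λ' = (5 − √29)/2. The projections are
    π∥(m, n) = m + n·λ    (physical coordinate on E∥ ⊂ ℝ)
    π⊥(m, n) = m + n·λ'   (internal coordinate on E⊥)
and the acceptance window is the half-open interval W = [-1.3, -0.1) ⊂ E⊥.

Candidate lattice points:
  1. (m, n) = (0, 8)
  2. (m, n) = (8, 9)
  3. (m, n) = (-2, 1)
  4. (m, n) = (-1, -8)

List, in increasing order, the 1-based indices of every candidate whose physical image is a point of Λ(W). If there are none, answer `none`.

Compute λ' = (5−√29)/2 = -0.192582, so π⊥(m,n) = m -0.192582·n.
#1 (0,8): internal coord 0 + (8)·λ' = -1.540659; -1.540659 ∉ [-1.3, -0.1) → out
#2 (8,9): internal coord 8 + (9)·λ' = +6.266758; +6.266758 ∉ [-1.3, -0.1) → out
#3 (-2,1): internal coord -2 + (1)·λ' = -2.192582; -2.192582 ∉ [-1.3, -0.1) → out
#4 (-1,-8): internal coord -1 + (-8)·λ' = +0.540659; +0.540659 ∉ [-1.3, -0.1) → out

none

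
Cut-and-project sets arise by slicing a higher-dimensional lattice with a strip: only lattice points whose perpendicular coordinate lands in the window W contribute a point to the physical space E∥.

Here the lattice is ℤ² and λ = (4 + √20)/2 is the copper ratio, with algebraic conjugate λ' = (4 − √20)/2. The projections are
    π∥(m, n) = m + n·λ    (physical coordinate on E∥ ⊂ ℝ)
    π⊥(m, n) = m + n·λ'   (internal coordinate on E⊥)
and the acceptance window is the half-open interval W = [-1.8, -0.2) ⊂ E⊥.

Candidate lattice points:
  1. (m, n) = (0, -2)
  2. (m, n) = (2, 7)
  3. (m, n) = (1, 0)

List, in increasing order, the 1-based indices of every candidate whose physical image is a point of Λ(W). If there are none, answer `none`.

none

Numerically λ ≈ 4.2361 and λ' = −1/λ ≈ -0.2361.
#1 (0,-2): internal coord 0 + (-2)·λ' = +0.4721; +0.4721 ∉ [-1.8, -0.2) → out
#2 (2,7): internal coord 2 + (7)·λ' = +0.3475; +0.3475 ∉ [-1.8, -0.2) → out
#3 (1,0): internal coord 1 + (0)·λ' = +1.0000; +1.0000 ∉ [-1.8, -0.2) → out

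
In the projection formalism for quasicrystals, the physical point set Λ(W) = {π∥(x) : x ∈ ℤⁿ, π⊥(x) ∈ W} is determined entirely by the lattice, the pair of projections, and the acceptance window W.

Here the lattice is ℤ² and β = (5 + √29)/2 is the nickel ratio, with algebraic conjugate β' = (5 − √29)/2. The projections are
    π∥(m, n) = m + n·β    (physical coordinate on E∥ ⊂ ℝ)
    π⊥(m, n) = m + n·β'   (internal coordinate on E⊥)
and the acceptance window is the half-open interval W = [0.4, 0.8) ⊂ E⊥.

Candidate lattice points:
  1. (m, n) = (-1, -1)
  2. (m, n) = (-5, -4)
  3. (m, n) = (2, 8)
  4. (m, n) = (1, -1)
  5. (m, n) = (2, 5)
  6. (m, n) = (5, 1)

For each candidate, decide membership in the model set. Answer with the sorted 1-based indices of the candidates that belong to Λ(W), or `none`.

3

Numerically β ≈ 5.1926 and β' = −1/β ≈ -0.1926.
#1 (-1,-1): internal coord -1 + (-1)·β' = -0.8074; -0.8074 ∉ [0.4, 0.8) → out
#2 (-5,-4): internal coord -5 + (-4)·β' = -4.2297; -4.2297 ∉ [0.4, 0.8) → out
#3 (2,8): internal coord 2 + (8)·β' = +0.4593; +0.4593 ∈ [0.4, 0.8) → IN Λ
#4 (1,-1): internal coord 1 + (-1)·β' = +1.1926; +1.1926 ∉ [0.4, 0.8) → out
#5 (2,5): internal coord 2 + (5)·β' = +1.0371; +1.0371 ∉ [0.4, 0.8) → out
#6 (5,1): internal coord 5 + (1)·β' = +4.8074; +4.8074 ∉ [0.4, 0.8) → out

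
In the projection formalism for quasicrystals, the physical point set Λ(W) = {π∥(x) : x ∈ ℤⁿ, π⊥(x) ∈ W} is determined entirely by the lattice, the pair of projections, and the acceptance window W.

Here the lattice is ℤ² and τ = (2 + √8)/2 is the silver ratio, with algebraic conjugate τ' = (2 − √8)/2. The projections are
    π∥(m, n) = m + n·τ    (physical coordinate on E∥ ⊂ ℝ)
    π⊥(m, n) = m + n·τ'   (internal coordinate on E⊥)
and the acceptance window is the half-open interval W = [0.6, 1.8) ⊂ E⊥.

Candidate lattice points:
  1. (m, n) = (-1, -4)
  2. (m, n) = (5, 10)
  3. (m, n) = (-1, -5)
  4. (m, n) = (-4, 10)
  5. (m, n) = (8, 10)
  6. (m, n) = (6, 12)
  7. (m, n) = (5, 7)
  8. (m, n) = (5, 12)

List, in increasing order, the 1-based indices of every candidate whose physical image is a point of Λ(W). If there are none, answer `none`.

Numerically τ ≈ 2.4142 and τ' = −1/τ ≈ -0.4142.
[1] lift (-1,-4): star map gives 0.6569; window check 0.6 ≤ 0.6569 < 1.8 is true → IN Λ
[2] lift (5,10): star map gives 0.8579; window check 0.6 ≤ 0.8579 < 1.8 is true → IN Λ
[3] lift (-1,-5): star map gives 1.0711; window check 0.6 ≤ 1.0711 < 1.8 is true → IN Λ
[4] lift (-4,10): star map gives -8.1421; window check 0.6 ≤ -8.1421 < 1.8 is false → out
[5] lift (8,10): star map gives 3.8579; window check 0.6 ≤ 3.8579 < 1.8 is false → out
[6] lift (6,12): star map gives 1.0294; window check 0.6 ≤ 1.0294 < 1.8 is true → IN Λ
[7] lift (5,7): star map gives 2.1005; window check 0.6 ≤ 2.1005 < 1.8 is false → out
[8] lift (5,12): star map gives 0.0294; window check 0.6 ≤ 0.0294 < 1.8 is false → out

1, 2, 3, 6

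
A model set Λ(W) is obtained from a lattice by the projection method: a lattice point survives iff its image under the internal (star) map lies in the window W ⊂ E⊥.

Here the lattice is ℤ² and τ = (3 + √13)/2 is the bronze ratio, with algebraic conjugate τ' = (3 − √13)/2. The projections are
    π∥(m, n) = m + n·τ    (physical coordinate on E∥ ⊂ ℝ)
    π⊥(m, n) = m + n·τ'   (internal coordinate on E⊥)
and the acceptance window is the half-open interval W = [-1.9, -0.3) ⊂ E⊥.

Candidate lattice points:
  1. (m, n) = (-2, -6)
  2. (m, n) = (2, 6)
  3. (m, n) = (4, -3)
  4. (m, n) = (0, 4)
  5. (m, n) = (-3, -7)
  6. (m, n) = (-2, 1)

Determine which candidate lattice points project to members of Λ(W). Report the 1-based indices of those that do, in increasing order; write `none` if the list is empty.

4, 5

τ' = (3−√13)/2 ≈ -0.302776.
[1] lift (-2,-6): star map gives -0.183346; window check -1.9 ≤ -0.183346 < -0.3 is false → out
[2] lift (2,6): star map gives 0.183346; window check -1.9 ≤ 0.183346 < -0.3 is false → out
[3] lift (4,-3): star map gives 4.908327; window check -1.9 ≤ 4.908327 < -0.3 is false → out
[4] lift (0,4): star map gives -1.211103; window check -1.9 ≤ -1.211103 < -0.3 is true → IN Λ
[5] lift (-3,-7): star map gives -0.880571; window check -1.9 ≤ -0.880571 < -0.3 is true → IN Λ
[6] lift (-2,1): star map gives -2.302776; window check -1.9 ≤ -2.302776 < -0.3 is false → out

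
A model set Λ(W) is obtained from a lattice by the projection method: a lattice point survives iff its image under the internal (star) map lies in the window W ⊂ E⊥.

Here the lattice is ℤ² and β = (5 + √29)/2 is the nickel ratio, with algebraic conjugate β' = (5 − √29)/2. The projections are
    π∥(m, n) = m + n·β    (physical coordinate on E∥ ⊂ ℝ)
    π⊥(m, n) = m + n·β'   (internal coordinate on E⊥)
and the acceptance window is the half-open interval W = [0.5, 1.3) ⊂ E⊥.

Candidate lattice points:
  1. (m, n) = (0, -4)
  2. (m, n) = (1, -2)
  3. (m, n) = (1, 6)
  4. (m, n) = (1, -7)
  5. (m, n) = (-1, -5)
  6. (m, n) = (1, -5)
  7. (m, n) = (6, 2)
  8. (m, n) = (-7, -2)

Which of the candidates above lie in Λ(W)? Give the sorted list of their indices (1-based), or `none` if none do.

1

Compute β' = (5−√29)/2 = -0.1926, so π⊥(m,n) = m -0.1926·n.
#1 (0,-4): internal coord 0 + (-4)·β' = +0.7703; +0.7703 ∈ [0.5, 1.3) → IN Λ
#2 (1,-2): internal coord 1 + (-2)·β' = +1.3852; +1.3852 ∉ [0.5, 1.3) → out
#3 (1,6): internal coord 1 + (6)·β' = -0.1555; -0.1555 ∉ [0.5, 1.3) → out
#4 (1,-7): internal coord 1 + (-7)·β' = +2.3481; +2.3481 ∉ [0.5, 1.3) → out
#5 (-1,-5): internal coord -1 + (-5)·β' = -0.0371; -0.0371 ∉ [0.5, 1.3) → out
#6 (1,-5): internal coord 1 + (-5)·β' = +1.9629; +1.9629 ∉ [0.5, 1.3) → out
#7 (6,2): internal coord 6 + (2)·β' = +5.6148; +5.6148 ∉ [0.5, 1.3) → out
#8 (-7,-2): internal coord -7 + (-2)·β' = -6.6148; -6.6148 ∉ [0.5, 1.3) → out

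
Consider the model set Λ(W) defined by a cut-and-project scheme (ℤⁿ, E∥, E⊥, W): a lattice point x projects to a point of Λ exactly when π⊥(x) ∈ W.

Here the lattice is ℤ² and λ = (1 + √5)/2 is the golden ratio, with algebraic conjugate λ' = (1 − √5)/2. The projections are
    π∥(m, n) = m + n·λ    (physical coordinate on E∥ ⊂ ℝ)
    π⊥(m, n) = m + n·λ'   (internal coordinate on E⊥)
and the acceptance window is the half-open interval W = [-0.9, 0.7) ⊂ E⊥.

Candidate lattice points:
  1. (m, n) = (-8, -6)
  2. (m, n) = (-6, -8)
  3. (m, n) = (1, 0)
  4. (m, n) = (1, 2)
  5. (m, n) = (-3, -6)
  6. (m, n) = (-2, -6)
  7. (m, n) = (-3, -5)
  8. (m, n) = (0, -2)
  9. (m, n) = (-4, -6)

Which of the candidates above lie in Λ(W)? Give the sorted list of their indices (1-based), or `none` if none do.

4, 7, 9

λ' = (1−√5)/2 ≈ -0.618034.
candidate 1: (m,n)=(-8,-6) → π∥ = -8-6·λ ≈ -17.708204, π⊥ = -8-6·λ' ≈ -4.291796 ∉ [-0.9, 0.7) ⇒ out
candidate 2: (m,n)=(-6,-8) → π∥ = -6-8·λ ≈ -18.944272, π⊥ = -6-8·λ' ≈ -1.055728 ∉ [-0.9, 0.7) ⇒ out
candidate 3: (m,n)=(1,0) → π∥ = 1+0·λ ≈ 1.000000, π⊥ = 1+0·λ' ≈ 1.000000 ∉ [-0.9, 0.7) ⇒ out
candidate 4: (m,n)=(1,2) → π∥ = 1+2·λ ≈ 4.236068, π⊥ = 1+2·λ' ≈ -0.236068 ∈ [-0.9, 0.7) ⇒ IN Λ
candidate 5: (m,n)=(-3,-6) → π∥ = -3-6·λ ≈ -12.708204, π⊥ = -3-6·λ' ≈ 0.708204 ∉ [-0.9, 0.7) ⇒ out
candidate 6: (m,n)=(-2,-6) → π∥ = -2-6·λ ≈ -11.708204, π⊥ = -2-6·λ' ≈ 1.708204 ∉ [-0.9, 0.7) ⇒ out
candidate 7: (m,n)=(-3,-5) → π∥ = -3-5·λ ≈ -11.090170, π⊥ = -3-5·λ' ≈ 0.090170 ∈ [-0.9, 0.7) ⇒ IN Λ
candidate 8: (m,n)=(0,-2) → π∥ = 0-2·λ ≈ -3.236068, π⊥ = 0-2·λ' ≈ 1.236068 ∉ [-0.9, 0.7) ⇒ out
candidate 9: (m,n)=(-4,-6) → π∥ = -4-6·λ ≈ -13.708204, π⊥ = -4-6·λ' ≈ -0.291796 ∈ [-0.9, 0.7) ⇒ IN Λ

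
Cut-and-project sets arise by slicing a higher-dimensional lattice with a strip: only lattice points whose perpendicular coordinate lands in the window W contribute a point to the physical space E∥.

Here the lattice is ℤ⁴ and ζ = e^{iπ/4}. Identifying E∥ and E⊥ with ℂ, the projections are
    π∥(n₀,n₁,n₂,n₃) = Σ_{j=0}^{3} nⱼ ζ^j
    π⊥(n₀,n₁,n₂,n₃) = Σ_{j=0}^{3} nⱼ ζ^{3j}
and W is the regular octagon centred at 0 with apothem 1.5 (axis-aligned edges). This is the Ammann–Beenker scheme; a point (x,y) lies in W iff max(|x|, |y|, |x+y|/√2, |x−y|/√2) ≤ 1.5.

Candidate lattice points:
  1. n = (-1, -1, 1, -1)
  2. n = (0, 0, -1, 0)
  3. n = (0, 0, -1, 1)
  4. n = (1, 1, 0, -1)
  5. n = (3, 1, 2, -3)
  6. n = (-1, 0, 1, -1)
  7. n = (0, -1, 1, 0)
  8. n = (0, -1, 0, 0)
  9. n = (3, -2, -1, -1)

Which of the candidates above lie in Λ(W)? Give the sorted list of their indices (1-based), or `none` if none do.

2, 4, 8

π⊥(n) = n₀ + n₁ζ³ + n₂ζ⁶ + n₃ζ⁹ where ζ = e^{iπ/4}.
#1 (-1, -1, 1, -1): internal (-1.000000, -2.414214); octagon support 2.414214 vs apothem 1.5 → ∉ W
#2 (0, 0, -1, 0): internal (0.000000, 1.000000); octagon support 1.000000 vs apothem 1.5 → ∈ W
#3 (0, 0, -1, 1): internal (0.707107, 1.707107); octagon support 1.707107 vs apothem 1.5 → ∉ W
#4 (1, 1, 0, -1): internal (-0.414214, 0.000000); octagon support 0.414214 vs apothem 1.5 → ∈ W
#5 (3, 1, 2, -3): internal (0.171573, -3.414214); octagon support 3.414214 vs apothem 1.5 → ∉ W
#6 (-1, 0, 1, -1): internal (-1.707107, -1.707107); octagon support 2.414214 vs apothem 1.5 → ∉ W
#7 (0, -1, 1, 0): internal (0.707107, -1.707107); octagon support 1.707107 vs apothem 1.5 → ∉ W
#8 (0, -1, 0, 0): internal (0.707107, -0.707107); octagon support 1.000000 vs apothem 1.5 → ∈ W
#9 (3, -2, -1, -1): internal (3.707107, -1.121320); octagon support 3.707107 vs apothem 1.5 → ∉ W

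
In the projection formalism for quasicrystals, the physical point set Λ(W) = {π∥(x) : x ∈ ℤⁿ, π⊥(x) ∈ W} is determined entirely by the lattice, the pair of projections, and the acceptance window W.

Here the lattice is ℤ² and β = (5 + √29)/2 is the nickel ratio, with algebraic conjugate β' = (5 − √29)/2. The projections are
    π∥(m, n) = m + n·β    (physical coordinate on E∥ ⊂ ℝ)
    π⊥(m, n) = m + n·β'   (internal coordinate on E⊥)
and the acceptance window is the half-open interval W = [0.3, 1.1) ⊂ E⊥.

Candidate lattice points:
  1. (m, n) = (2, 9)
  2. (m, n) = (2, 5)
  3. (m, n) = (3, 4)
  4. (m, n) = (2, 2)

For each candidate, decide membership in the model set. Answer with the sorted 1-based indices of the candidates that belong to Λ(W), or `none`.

2

Numerically β ≈ 5.19258 and β' = −1/β ≈ -0.19258.
candidate 1: (m,n)=(2,9) → π∥ = 2+9·β ≈ 48.73324, π⊥ = 2+9·β' ≈ 0.26676 ∉ [0.3, 1.1) ⇒ out
candidate 2: (m,n)=(2,5) → π∥ = 2+5·β ≈ 27.96291, π⊥ = 2+5·β' ≈ 1.03709 ∈ [0.3, 1.1) ⇒ IN Λ
candidate 3: (m,n)=(3,4) → π∥ = 3+4·β ≈ 23.77033, π⊥ = 3+4·β' ≈ 2.22967 ∉ [0.3, 1.1) ⇒ out
candidate 4: (m,n)=(2,2) → π∥ = 2+2·β ≈ 12.38516, π⊥ = 2+2·β' ≈ 1.61484 ∉ [0.3, 1.1) ⇒ out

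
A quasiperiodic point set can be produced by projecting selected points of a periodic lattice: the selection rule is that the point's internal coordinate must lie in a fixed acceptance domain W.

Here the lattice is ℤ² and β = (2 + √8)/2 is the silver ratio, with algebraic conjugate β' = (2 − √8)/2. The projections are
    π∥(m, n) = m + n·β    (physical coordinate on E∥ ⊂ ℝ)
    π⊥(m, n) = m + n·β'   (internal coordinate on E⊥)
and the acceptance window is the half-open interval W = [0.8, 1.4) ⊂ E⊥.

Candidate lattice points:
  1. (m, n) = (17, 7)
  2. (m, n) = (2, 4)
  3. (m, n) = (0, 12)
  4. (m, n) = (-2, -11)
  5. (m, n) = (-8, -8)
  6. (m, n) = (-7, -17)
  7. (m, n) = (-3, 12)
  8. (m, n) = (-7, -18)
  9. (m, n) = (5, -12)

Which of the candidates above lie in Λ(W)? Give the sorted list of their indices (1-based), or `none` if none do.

Numerically β ≈ 2.4142 and β' = −1/β ≈ -0.4142.
candidate 1: (m,n)=(17,7) → π∥ = 17+7·β ≈ 33.8995, π⊥ = 17+7·β' ≈ 14.1005 ∉ [0.8, 1.4) ⇒ out
candidate 2: (m,n)=(2,4) → π∥ = 2+4·β ≈ 11.6569, π⊥ = 2+4·β' ≈ 0.3431 ∉ [0.8, 1.4) ⇒ out
candidate 3: (m,n)=(0,12) → π∥ = 0+12·β ≈ 28.9706, π⊥ = 0+12·β' ≈ -4.9706 ∉ [0.8, 1.4) ⇒ out
candidate 4: (m,n)=(-2,-11) → π∥ = -2-11·β ≈ -28.5563, π⊥ = -2-11·β' ≈ 2.5563 ∉ [0.8, 1.4) ⇒ out
candidate 5: (m,n)=(-8,-8) → π∥ = -8-8·β ≈ -27.3137, π⊥ = -8-8·β' ≈ -4.6863 ∉ [0.8, 1.4) ⇒ out
candidate 6: (m,n)=(-7,-17) → π∥ = -7-17·β ≈ -48.0416, π⊥ = -7-17·β' ≈ 0.0416 ∉ [0.8, 1.4) ⇒ out
candidate 7: (m,n)=(-3,12) → π∥ = -3+12·β ≈ 25.9706, π⊥ = -3+12·β' ≈ -7.9706 ∉ [0.8, 1.4) ⇒ out
candidate 8: (m,n)=(-7,-18) → π∥ = -7-18·β ≈ -50.4558, π⊥ = -7-18·β' ≈ 0.4558 ∉ [0.8, 1.4) ⇒ out
candidate 9: (m,n)=(5,-12) → π∥ = 5-12·β ≈ -23.9706, π⊥ = 5-12·β' ≈ 9.9706 ∉ [0.8, 1.4) ⇒ out

none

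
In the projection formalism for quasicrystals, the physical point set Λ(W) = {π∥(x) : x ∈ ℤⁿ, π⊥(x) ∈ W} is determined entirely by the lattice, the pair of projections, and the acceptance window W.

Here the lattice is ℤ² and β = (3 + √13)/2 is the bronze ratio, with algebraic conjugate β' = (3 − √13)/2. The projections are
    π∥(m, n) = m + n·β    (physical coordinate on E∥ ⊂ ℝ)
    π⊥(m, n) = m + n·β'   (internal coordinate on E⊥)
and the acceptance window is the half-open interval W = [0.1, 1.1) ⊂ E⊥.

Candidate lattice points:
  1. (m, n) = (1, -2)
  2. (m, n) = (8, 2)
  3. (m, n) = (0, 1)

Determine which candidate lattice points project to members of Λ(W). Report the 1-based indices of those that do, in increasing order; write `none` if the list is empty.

none

Compute β' = (3−√13)/2 = -0.30278, so π⊥(m,n) = m -0.30278·n.
[1] lift (1,-2): star map gives 1.60555; window check 0.1 ≤ 1.60555 < 1.1 is false → out
[2] lift (8,2): star map gives 7.39445; window check 0.1 ≤ 7.39445 < 1.1 is false → out
[3] lift (0,1): star map gives -0.30278; window check 0.1 ≤ -0.30278 < 1.1 is false → out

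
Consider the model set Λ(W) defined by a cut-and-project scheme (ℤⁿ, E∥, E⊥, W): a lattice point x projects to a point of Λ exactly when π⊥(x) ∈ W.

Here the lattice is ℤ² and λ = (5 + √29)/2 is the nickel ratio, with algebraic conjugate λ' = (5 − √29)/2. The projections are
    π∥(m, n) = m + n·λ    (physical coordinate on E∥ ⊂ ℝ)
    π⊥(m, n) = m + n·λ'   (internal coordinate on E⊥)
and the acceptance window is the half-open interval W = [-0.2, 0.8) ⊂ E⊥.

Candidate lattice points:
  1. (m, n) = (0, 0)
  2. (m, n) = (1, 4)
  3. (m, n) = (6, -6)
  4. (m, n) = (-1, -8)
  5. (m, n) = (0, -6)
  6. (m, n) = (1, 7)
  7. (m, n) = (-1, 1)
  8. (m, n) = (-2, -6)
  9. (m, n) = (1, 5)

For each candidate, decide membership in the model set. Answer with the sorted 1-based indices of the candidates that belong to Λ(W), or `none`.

1, 2, 4, 9

λ' = (5−√29)/2 ≈ -0.19258.
#1 (0,0): internal coord 0 + (0)·λ' = +0.00000; +0.00000 ∈ [-0.2, 0.8) → IN Λ
#2 (1,4): internal coord 1 + (4)·λ' = +0.22967; +0.22967 ∈ [-0.2, 0.8) → IN Λ
#3 (6,-6): internal coord 6 + (-6)·λ' = +7.15549; +7.15549 ∉ [-0.2, 0.8) → out
#4 (-1,-8): internal coord -1 + (-8)·λ' = +0.54066; +0.54066 ∈ [-0.2, 0.8) → IN Λ
#5 (0,-6): internal coord 0 + (-6)·λ' = +1.15549; +1.15549 ∉ [-0.2, 0.8) → out
#6 (1,7): internal coord 1 + (7)·λ' = -0.34808; -0.34808 ∉ [-0.2, 0.8) → out
#7 (-1,1): internal coord -1 + (1)·λ' = -1.19258; -1.19258 ∉ [-0.2, 0.8) → out
#8 (-2,-6): internal coord -2 + (-6)·λ' = -0.84451; -0.84451 ∉ [-0.2, 0.8) → out
#9 (1,5): internal coord 1 + (5)·λ' = +0.03709; +0.03709 ∈ [-0.2, 0.8) → IN Λ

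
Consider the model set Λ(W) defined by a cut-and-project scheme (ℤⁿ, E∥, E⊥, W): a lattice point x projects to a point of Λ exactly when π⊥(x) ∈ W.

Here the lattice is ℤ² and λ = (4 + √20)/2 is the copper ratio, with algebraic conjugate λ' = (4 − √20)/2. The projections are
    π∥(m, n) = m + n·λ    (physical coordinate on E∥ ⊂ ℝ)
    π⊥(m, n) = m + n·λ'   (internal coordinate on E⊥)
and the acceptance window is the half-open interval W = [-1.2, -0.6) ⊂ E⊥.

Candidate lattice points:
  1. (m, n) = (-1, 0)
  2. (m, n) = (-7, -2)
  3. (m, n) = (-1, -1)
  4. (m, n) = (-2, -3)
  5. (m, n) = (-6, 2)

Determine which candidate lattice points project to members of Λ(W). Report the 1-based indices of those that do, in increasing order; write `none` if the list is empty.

λ' = (4−√20)/2 ≈ -0.236068.
candidate 1: (m,n)=(-1,0) → π∥ = -1+0·λ ≈ -1.000000, π⊥ = -1+0·λ' ≈ -1.000000 ∈ [-1.2, -0.6) ⇒ IN Λ
candidate 2: (m,n)=(-7,-2) → π∥ = -7-2·λ ≈ -15.472136, π⊥ = -7-2·λ' ≈ -6.527864 ∉ [-1.2, -0.6) ⇒ out
candidate 3: (m,n)=(-1,-1) → π∥ = -1-1·λ ≈ -5.236068, π⊥ = -1-1·λ' ≈ -0.763932 ∈ [-1.2, -0.6) ⇒ IN Λ
candidate 4: (m,n)=(-2,-3) → π∥ = -2-3·λ ≈ -14.708204, π⊥ = -2-3·λ' ≈ -1.291796 ∉ [-1.2, -0.6) ⇒ out
candidate 5: (m,n)=(-6,2) → π∥ = -6+2·λ ≈ 2.472136, π⊥ = -6+2·λ' ≈ -6.472136 ∉ [-1.2, -0.6) ⇒ out

1, 3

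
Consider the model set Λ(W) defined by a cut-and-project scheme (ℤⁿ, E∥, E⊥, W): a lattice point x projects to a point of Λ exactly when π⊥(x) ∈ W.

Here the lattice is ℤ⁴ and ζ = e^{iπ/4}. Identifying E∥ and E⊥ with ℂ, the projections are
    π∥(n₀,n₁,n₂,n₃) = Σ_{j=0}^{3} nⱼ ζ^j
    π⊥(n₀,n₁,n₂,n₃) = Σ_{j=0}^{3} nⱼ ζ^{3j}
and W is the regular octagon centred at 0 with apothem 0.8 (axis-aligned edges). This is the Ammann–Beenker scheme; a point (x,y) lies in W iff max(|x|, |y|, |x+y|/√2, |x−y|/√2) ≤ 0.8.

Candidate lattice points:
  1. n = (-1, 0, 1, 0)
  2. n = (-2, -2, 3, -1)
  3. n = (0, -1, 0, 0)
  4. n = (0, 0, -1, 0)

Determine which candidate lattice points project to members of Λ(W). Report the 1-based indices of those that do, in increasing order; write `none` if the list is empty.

π⊥(n) = n₀ + n₁ζ³ + n₂ζ⁶ + n₃ζ⁹ where ζ = e^{iπ/4}.
candidate 1: n = (-1, 0, 1, 0) → π⊥ ≈ (-1.0000, -1.0000); max(|x|,|y|,|x±y|/√2) = 1.4142 > 0.8 ⇒ ∉ W
candidate 2: n = (-2, -2, 3, -1) → π⊥ ≈ (-1.2929, -5.1213); max(|x|,|y|,|x±y|/√2) = 5.1213 > 0.8 ⇒ ∉ W
candidate 3: n = (0, -1, 0, 0) → π⊥ ≈ (+0.7071, -0.7071); max(|x|,|y|,|x±y|/√2) = 1.0000 > 0.8 ⇒ ∉ W
candidate 4: n = (0, 0, -1, 0) → π⊥ ≈ (+0.0000, +1.0000); max(|x|,|y|,|x±y|/√2) = 1.0000 > 0.8 ⇒ ∉ W

none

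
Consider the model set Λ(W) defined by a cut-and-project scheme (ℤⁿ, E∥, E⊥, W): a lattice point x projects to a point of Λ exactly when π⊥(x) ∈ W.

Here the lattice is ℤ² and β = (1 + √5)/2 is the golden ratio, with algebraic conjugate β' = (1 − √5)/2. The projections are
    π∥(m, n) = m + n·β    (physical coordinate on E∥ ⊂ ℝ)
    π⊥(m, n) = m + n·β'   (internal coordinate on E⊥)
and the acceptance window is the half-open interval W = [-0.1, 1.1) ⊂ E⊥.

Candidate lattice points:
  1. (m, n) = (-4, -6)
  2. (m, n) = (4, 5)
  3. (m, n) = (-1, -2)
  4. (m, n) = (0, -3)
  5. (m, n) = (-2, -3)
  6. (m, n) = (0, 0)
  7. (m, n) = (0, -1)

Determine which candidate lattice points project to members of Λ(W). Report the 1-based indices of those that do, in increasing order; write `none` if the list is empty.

2, 3, 6, 7

β' = (1−√5)/2 ≈ -0.618034.
[1] lift (-4,-6): star map gives -0.291796; window check -0.1 ≤ -0.291796 < 1.1 is false → out
[2] lift (4,5): star map gives 0.909830; window check -0.1 ≤ 0.909830 < 1.1 is true → IN Λ
[3] lift (-1,-2): star map gives 0.236068; window check -0.1 ≤ 0.236068 < 1.1 is true → IN Λ
[4] lift (0,-3): star map gives 1.854102; window check -0.1 ≤ 1.854102 < 1.1 is false → out
[5] lift (-2,-3): star map gives -0.145898; window check -0.1 ≤ -0.145898 < 1.1 is false → out
[6] lift (0,0): star map gives 0.000000; window check -0.1 ≤ 0.000000 < 1.1 is true → IN Λ
[7] lift (0,-1): star map gives 0.618034; window check -0.1 ≤ 0.618034 < 1.1 is true → IN Λ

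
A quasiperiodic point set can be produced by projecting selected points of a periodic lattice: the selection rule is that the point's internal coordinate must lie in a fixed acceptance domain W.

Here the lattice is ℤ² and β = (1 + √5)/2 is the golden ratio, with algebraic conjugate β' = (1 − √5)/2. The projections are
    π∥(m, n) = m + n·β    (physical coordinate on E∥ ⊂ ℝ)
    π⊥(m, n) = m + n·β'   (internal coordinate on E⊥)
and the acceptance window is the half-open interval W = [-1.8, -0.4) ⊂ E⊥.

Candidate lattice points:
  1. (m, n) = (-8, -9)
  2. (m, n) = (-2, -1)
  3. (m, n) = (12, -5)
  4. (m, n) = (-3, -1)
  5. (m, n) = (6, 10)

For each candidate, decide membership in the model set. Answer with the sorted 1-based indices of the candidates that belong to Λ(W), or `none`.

Numerically β ≈ 1.6180 and β' = −1/β ≈ -0.6180.
#1 (-8,-9): internal coord -8 + (-9)·β' = -2.4377; -2.4377 ∉ [-1.8, -0.4) → out
#2 (-2,-1): internal coord -2 + (-1)·β' = -1.3820; -1.3820 ∈ [-1.8, -0.4) → IN Λ
#3 (12,-5): internal coord 12 + (-5)·β' = +15.0902; +15.0902 ∉ [-1.8, -0.4) → out
#4 (-3,-1): internal coord -3 + (-1)·β' = -2.3820; -2.3820 ∉ [-1.8, -0.4) → out
#5 (6,10): internal coord 6 + (10)·β' = -0.1803; -0.1803 ∉ [-1.8, -0.4) → out

2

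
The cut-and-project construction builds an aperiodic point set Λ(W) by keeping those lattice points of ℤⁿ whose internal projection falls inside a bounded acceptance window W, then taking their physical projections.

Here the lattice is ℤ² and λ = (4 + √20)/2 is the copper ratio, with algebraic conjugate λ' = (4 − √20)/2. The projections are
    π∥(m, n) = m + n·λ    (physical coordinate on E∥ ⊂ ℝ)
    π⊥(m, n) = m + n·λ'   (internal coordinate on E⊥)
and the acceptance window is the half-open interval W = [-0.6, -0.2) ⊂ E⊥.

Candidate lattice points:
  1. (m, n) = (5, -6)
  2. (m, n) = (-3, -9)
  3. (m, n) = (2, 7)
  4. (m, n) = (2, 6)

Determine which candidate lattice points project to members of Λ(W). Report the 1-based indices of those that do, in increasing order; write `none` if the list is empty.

Numerically λ ≈ 4.23607 and λ' = −1/λ ≈ -0.23607.
[1] lift (5,-6): star map gives 6.41641; window check -0.6 ≤ 6.41641 < -0.2 is false → out
[2] lift (-3,-9): star map gives -0.87539; window check -0.6 ≤ -0.87539 < -0.2 is false → out
[3] lift (2,7): star map gives 0.34752; window check -0.6 ≤ 0.34752 < -0.2 is false → out
[4] lift (2,6): star map gives 0.58359; window check -0.6 ≤ 0.58359 < -0.2 is false → out

none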